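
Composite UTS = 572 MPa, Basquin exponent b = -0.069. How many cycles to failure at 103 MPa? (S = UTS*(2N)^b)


N = 0.5 * (S/UTS)^(1/b) = 0.5 * (103/572)^(1/-0.069) = 3.0880e+10 cycles

3.0880e+10 cycles


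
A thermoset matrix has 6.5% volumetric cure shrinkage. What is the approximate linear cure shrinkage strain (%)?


Linear shrinkage ≈ vol_shrink/3 = 6.5/3 = 2.167%

2.167%


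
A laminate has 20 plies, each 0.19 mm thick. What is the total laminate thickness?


h = n * t_ply = 20 * 0.19 = 3.8 mm

3.8 mm


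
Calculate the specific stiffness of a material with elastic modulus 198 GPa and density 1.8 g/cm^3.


Specific stiffness = E/rho = 198/1.8 = 110.0 GPa/(g/cm^3)

110.0 GPa/(g/cm^3)


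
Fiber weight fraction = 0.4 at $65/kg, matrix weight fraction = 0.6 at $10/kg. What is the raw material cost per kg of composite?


Cost = cost_f*Wf + cost_m*Wm = 65*0.4 + 10*0.6 = $32.0/kg

$32.0/kg


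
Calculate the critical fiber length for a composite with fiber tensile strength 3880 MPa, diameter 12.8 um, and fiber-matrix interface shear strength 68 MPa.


Lc = sigma_f * d / (2 * tau_i) = 3880 * 12.8 / (2 * 68) = 365.2 um

365.2 um


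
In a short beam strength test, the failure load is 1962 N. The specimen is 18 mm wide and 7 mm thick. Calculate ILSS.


ILSS = 3F/(4bh) = 3*1962/(4*18*7) = 11.68 MPa

11.68 MPa


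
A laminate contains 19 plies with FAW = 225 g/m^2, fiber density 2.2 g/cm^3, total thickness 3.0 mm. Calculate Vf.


Vf = n * FAW / (rho_f * h * 1000) = 19 * 225 / (2.2 * 3.0 * 1000) = 0.6477

0.6477


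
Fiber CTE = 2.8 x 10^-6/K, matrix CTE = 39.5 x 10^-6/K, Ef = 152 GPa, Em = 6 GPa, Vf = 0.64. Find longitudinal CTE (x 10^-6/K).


E1 = Ef*Vf + Em*(1-Vf) = 99.44
alpha_1 = (alpha_f*Ef*Vf + alpha_m*Em*(1-Vf))/E1 = 3.6 x 10^-6/K

3.6 x 10^-6/K


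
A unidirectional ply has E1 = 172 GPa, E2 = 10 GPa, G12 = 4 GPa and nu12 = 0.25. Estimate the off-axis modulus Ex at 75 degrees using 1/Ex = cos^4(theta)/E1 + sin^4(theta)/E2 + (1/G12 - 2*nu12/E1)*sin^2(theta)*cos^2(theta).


cos^4(75) = 0.004487, sin^4(75) = 0.870513, sin^2(75)*cos^2(75) = 0.0625
1/G12 - 2*nu12/E1 = 1/4 - 2*0.25/172 = 0.247093 GPa^-1
1/Ex = 0.004487/172 + 0.870513/10 + 0.247093*0.0625 = 0.1025207 GPa^-1
Ex = 9.75 GPa

9.75 GPa


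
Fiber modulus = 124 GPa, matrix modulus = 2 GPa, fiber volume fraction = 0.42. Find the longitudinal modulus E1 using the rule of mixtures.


E1 = Ef*Vf + Em*(1-Vf) = 124*0.42 + 2*0.58 = 53.24 GPa

53.24 GPa


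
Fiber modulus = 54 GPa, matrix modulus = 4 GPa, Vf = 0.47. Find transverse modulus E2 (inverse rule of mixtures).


1/E2 = Vf/Ef + (1-Vf)/Em = 0.47/54 + 0.53/4
E2 = 7.08 GPa

7.08 GPa


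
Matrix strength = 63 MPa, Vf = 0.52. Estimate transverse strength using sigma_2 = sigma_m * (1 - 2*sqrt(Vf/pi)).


factor = 1 - 2*sqrt(0.52/pi) = 0.1863
sigma_2 = 63 * 0.1863 = 11.74 MPa

11.74 MPa


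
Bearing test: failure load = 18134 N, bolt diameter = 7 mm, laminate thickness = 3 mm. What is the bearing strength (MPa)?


sigma_br = F/(d*h) = 18134/(7*3) = 863.5 MPa

863.5 MPa


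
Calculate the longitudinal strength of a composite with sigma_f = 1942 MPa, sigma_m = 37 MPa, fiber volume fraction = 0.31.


sigma_1 = sigma_f*Vf + sigma_m*(1-Vf) = 1942*0.31 + 37*0.69 = 627.6 MPa

627.6 MPa


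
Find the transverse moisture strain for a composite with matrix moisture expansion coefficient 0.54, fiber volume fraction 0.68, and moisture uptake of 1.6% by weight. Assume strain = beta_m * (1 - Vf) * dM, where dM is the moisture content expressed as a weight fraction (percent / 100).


dM = 1.6/100 = 0.016
strain = beta_m * (1-Vf) * dM = 0.54 * 0.32 * 0.016 = 0.0027648

0.0027648


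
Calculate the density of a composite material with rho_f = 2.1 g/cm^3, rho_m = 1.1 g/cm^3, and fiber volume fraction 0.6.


rho_c = rho_f*Vf + rho_m*(1-Vf) = 2.1*0.6 + 1.1*0.4 = 1.7 g/cm^3

1.7 g/cm^3


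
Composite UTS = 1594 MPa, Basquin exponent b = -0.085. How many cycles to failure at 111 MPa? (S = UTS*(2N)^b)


N = 0.5 * (S/UTS)^(1/b) = 0.5 * (111/1594)^(1/-0.085) = 2.0544e+13 cycles

2.0544e+13 cycles


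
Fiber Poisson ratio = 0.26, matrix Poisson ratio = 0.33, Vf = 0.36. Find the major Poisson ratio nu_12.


nu_12 = nu_f*Vf + nu_m*(1-Vf) = 0.26*0.36 + 0.33*0.64 = 0.3048

0.3048


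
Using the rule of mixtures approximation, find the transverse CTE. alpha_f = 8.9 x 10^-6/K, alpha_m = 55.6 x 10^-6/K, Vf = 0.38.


alpha_2 = alpha_f*Vf + alpha_m*(1-Vf) = 8.9*0.38 + 55.6*0.62 = 37.9 x 10^-6/K

37.9 x 10^-6/K


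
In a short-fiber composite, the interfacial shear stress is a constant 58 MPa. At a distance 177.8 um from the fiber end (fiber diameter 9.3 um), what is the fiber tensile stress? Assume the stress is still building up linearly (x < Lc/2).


Force balance: sigma_f * (pi*d^2/4) = tau * (pi*d) * x  ->  sigma_f = 4 * tau * x / d
sigma_f = 4 * 58 * 177.8 / 9.3 = 4435.4 MPa

4435.4 MPa


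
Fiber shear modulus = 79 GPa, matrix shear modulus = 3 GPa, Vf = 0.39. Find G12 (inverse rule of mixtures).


1/G12 = Vf/Gf + (1-Vf)/Gm = 0.39/79 + 0.61/3
G12 = 4.8 GPa

4.8 GPa


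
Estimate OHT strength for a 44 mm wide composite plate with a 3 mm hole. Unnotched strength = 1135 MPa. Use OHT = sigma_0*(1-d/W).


OHT = sigma_0*(1-d/W) = 1135*(1-3/44) = 1057.6 MPa

1057.6 MPa


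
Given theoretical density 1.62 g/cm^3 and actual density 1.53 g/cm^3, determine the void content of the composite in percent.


Void% = (rho_theo - rho_actual)/rho_theo * 100 = (1.62 - 1.53)/1.62 * 100 = 5.56%

5.56%


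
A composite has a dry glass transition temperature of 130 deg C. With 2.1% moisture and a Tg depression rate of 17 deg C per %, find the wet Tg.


Tg_wet = Tg_dry - k*moisture = 130 - 17*2.1 = 94.3 deg C

94.3 deg C


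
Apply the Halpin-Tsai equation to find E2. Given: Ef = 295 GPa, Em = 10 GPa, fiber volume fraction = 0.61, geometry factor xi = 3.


eta = (Ef/Em - 1)/(Ef/Em + xi) = (29.5 - 1)/(29.5 + 3) = 0.8769
E2 = Em*(1+xi*eta*Vf)/(1-eta*Vf) = 56.01 GPa

56.01 GPa


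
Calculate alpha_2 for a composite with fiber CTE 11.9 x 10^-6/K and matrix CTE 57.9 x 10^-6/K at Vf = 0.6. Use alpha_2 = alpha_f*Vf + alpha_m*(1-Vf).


alpha_2 = alpha_f*Vf + alpha_m*(1-Vf) = 11.9*0.6 + 57.9*0.4 = 30.3 x 10^-6/K

30.3 x 10^-6/K


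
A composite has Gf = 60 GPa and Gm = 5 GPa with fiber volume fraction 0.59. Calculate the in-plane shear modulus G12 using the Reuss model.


1/G12 = Vf/Gf + (1-Vf)/Gm = 0.59/60 + 0.41/5
G12 = 10.89 GPa

10.89 GPa


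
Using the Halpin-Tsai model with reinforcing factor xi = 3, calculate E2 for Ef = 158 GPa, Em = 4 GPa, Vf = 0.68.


eta = (Ef/Em - 1)/(Ef/Em + xi) = (39.5 - 1)/(39.5 + 3) = 0.9059
E2 = Em*(1+xi*eta*Vf)/(1-eta*Vf) = 29.67 GPa

29.67 GPa


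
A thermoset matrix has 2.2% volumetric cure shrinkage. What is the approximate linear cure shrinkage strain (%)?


Linear shrinkage ≈ vol_shrink/3 = 2.2/3 = 0.733%

0.733%


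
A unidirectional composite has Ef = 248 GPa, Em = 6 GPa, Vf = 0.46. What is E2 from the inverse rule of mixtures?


1/E2 = Vf/Ef + (1-Vf)/Em = 0.46/248 + 0.54/6
E2 = 10.89 GPa

10.89 GPa


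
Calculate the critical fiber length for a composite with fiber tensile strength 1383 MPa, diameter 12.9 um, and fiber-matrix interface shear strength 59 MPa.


Lc = sigma_f * d / (2 * tau_i) = 1383 * 12.9 / (2 * 59) = 151.2 um

151.2 um


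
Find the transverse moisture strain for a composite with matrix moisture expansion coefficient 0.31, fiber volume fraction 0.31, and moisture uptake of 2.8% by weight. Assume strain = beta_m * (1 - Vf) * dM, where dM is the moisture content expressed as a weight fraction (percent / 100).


dM = 2.8/100 = 0.028
strain = beta_m * (1-Vf) * dM = 0.31 * 0.69 * 0.028 = 0.0059892

0.0059892


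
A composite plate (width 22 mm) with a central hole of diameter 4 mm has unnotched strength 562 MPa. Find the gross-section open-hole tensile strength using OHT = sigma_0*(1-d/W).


OHT = sigma_0*(1-d/W) = 562*(1-4/22) = 459.8 MPa

459.8 MPa


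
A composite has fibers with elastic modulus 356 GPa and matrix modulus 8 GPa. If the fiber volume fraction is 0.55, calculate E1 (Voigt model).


E1 = Ef*Vf + Em*(1-Vf) = 356*0.55 + 8*0.45 = 199.4 GPa

199.4 GPa


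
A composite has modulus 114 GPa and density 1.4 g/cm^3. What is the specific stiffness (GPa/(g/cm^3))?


Specific stiffness = E/rho = 114/1.4 = 81.4 GPa/(g/cm^3)

81.4 GPa/(g/cm^3)


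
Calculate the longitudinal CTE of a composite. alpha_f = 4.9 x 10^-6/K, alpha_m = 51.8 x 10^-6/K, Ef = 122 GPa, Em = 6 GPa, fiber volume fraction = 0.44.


E1 = Ef*Vf + Em*(1-Vf) = 57.04
alpha_1 = (alpha_f*Ef*Vf + alpha_m*Em*(1-Vf))/E1 = 7.66 x 10^-6/K

7.66 x 10^-6/K


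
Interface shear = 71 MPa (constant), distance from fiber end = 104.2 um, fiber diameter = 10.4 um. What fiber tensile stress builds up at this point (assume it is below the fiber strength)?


Force balance: sigma_f * (pi*d^2/4) = tau * (pi*d) * x  ->  sigma_f = 4 * tau * x / d
sigma_f = 4 * 71 * 104.2 / 10.4 = 2845.5 MPa

2845.5 MPa


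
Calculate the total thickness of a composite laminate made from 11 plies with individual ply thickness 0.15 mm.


h = n * t_ply = 11 * 0.15 = 1.65 mm

1.65 mm


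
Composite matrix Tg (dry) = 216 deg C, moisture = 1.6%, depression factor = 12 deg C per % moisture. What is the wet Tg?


Tg_wet = Tg_dry - k*moisture = 216 - 12*1.6 = 196.8 deg C

196.8 deg C


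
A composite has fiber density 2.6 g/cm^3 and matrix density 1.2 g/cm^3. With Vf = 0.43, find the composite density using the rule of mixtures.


rho_c = rho_f*Vf + rho_m*(1-Vf) = 2.6*0.43 + 1.2*0.57 = 1.802 g/cm^3

1.802 g/cm^3


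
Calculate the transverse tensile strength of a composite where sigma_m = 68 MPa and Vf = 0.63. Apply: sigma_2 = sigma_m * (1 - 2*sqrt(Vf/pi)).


factor = 1 - 2*sqrt(0.63/pi) = 0.1044
sigma_2 = 68 * 0.1044 = 7.1 MPa

7.1 MPa


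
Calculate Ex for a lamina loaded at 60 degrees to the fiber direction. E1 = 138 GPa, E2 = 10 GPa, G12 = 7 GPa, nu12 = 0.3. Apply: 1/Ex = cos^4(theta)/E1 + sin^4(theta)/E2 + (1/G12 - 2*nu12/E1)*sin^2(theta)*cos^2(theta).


cos^4(60) = 0.0625, sin^4(60) = 0.5625, sin^2(60)*cos^2(60) = 0.1875
1/G12 - 2*nu12/E1 = 1/7 - 2*0.3/138 = 0.138509 GPa^-1
1/Ex = 0.0625/138 + 0.5625/10 + 0.138509*0.1875 = 0.0826734 GPa^-1
Ex = 12.1 GPa

12.1 GPa


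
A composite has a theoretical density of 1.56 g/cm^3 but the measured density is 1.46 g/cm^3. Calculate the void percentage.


Void% = (rho_theo - rho_actual)/rho_theo * 100 = (1.56 - 1.46)/1.56 * 100 = 6.41%

6.41%


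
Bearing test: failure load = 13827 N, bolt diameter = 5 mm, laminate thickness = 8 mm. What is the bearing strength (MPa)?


sigma_br = F/(d*h) = 13827/(5*8) = 345.7 MPa

345.7 MPa


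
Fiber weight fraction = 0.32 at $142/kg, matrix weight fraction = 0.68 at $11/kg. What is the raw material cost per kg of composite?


Cost = cost_f*Wf + cost_m*Wm = 142*0.32 + 11*0.68 = $52.92/kg

$52.92/kg


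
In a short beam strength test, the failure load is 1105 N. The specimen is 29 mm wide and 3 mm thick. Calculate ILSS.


ILSS = 3F/(4bh) = 3*1105/(4*29*3) = 9.53 MPa

9.53 MPa


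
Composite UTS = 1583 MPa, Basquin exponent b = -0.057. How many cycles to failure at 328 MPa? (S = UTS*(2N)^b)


N = 0.5 * (S/UTS)^(1/b) = 0.5 * (328/1583)^(1/-0.057) = 4.9213e+11 cycles

4.9213e+11 cycles


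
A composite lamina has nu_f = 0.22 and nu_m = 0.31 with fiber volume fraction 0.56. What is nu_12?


nu_12 = nu_f*Vf + nu_m*(1-Vf) = 0.22*0.56 + 0.31*0.44 = 0.2596

0.2596


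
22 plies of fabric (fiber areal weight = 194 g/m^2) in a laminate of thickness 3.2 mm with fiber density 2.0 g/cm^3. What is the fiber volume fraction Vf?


Vf = n * FAW / (rho_f * h * 1000) = 22 * 194 / (2.0 * 3.2 * 1000) = 0.6669

0.6669


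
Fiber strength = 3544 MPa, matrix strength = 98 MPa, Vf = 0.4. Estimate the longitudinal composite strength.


sigma_1 = sigma_f*Vf + sigma_m*(1-Vf) = 3544*0.4 + 98*0.6 = 1476.4 MPa

1476.4 MPa


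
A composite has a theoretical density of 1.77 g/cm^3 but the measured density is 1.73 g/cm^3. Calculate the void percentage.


Void% = (rho_theo - rho_actual)/rho_theo * 100 = (1.77 - 1.73)/1.77 * 100 = 2.26%

2.26%


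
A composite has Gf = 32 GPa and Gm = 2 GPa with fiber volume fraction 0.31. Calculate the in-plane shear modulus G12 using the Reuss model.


1/G12 = Vf/Gf + (1-Vf)/Gm = 0.31/32 + 0.69/2
G12 = 2.82 GPa

2.82 GPa


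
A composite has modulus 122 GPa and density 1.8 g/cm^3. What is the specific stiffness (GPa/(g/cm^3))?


Specific stiffness = E/rho = 122/1.8 = 67.8 GPa/(g/cm^3)

67.8 GPa/(g/cm^3)


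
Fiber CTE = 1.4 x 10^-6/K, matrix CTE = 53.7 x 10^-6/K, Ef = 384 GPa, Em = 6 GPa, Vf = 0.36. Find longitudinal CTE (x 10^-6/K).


E1 = Ef*Vf + Em*(1-Vf) = 142.08
alpha_1 = (alpha_f*Ef*Vf + alpha_m*Em*(1-Vf))/E1 = 2.81 x 10^-6/K

2.81 x 10^-6/K


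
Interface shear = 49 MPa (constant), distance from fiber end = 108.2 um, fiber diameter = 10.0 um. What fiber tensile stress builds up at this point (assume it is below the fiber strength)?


Force balance: sigma_f * (pi*d^2/4) = tau * (pi*d) * x  ->  sigma_f = 4 * tau * x / d
sigma_f = 4 * 49 * 108.2 / 10.0 = 2120.7 MPa

2120.7 MPa


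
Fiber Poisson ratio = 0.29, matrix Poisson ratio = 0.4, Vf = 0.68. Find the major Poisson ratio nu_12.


nu_12 = nu_f*Vf + nu_m*(1-Vf) = 0.29*0.68 + 0.4*0.32 = 0.3252

0.3252


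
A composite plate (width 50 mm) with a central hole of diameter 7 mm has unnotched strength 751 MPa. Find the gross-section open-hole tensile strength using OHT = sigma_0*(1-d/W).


OHT = sigma_0*(1-d/W) = 751*(1-7/50) = 645.9 MPa

645.9 MPa


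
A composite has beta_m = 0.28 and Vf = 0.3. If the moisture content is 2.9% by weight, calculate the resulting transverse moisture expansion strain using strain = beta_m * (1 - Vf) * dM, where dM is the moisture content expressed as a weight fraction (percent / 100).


dM = 2.9/100 = 0.029
strain = beta_m * (1-Vf) * dM = 0.28 * 0.7 * 0.029 = 0.005684

0.005684


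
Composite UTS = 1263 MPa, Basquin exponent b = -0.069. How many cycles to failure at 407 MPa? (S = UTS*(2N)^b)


N = 0.5 * (S/UTS)^(1/b) = 0.5 * (407/1263)^(1/-0.069) = 6.7087e+06 cycles

6.7087e+06 cycles


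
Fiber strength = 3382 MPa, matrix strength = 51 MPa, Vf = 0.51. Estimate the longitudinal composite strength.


sigma_1 = sigma_f*Vf + sigma_m*(1-Vf) = 3382*0.51 + 51*0.49 = 1749.8 MPa

1749.8 MPa


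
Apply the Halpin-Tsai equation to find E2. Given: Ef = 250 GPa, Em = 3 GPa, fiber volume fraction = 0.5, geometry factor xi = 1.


eta = (Ef/Em - 1)/(Ef/Em + xi) = (83.3333 - 1)/(83.3333 + 1) = 0.9763
E2 = Em*(1+xi*eta*Vf)/(1-eta*Vf) = 8.72 GPa

8.72 GPa


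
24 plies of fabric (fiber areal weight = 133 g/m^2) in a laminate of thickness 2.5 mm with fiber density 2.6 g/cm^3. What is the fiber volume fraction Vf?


Vf = n * FAW / (rho_f * h * 1000) = 24 * 133 / (2.6 * 2.5 * 1000) = 0.4911

0.4911


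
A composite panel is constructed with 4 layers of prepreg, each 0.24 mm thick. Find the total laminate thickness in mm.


h = n * t_ply = 4 * 0.24 = 0.96 mm

0.96 mm


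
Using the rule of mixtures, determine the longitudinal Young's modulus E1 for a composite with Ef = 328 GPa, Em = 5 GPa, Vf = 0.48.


E1 = Ef*Vf + Em*(1-Vf) = 328*0.48 + 5*0.52 = 160.04 GPa

160.04 GPa


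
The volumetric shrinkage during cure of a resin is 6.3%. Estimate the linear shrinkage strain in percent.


Linear shrinkage ≈ vol_shrink/3 = 6.3/3 = 2.1%

2.1%


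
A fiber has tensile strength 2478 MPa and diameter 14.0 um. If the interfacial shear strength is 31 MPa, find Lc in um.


Lc = sigma_f * d / (2 * tau_i) = 2478 * 14.0 / (2 * 31) = 559.5 um

559.5 um


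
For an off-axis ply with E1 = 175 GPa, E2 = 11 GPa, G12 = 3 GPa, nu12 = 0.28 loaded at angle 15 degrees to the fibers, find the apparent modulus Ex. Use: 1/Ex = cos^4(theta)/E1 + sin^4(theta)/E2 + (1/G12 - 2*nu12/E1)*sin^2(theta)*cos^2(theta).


cos^4(15) = 0.870513, sin^4(15) = 0.004487, sin^2(15)*cos^2(15) = 0.0625
1/G12 - 2*nu12/E1 = 1/3 - 2*0.28/175 = 0.330133 GPa^-1
1/Ex = 0.870513/175 + 0.004487/11 + 0.330133*0.0625 = 0.0260156 GPa^-1
Ex = 38.44 GPa

38.44 GPa


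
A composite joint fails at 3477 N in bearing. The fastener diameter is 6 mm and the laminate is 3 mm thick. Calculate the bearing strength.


sigma_br = F/(d*h) = 3477/(6*3) = 193.2 MPa

193.2 MPa


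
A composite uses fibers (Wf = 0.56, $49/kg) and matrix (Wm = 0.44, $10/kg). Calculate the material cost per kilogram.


Cost = cost_f*Wf + cost_m*Wm = 49*0.56 + 10*0.44 = $31.84/kg

$31.84/kg


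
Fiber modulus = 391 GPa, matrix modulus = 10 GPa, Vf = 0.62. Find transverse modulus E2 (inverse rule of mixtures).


1/E2 = Vf/Ef + (1-Vf)/Em = 0.62/391 + 0.38/10
E2 = 25.26 GPa

25.26 GPa


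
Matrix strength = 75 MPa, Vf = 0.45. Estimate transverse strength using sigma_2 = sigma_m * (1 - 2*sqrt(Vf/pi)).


factor = 1 - 2*sqrt(0.45/pi) = 0.2431
sigma_2 = 75 * 0.2431 = 18.23 MPa

18.23 MPa


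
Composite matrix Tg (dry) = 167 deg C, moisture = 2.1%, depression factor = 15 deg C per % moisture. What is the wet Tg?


Tg_wet = Tg_dry - k*moisture = 167 - 15*2.1 = 135.5 deg C

135.5 deg C


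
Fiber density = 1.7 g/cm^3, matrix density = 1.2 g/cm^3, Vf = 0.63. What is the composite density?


rho_c = rho_f*Vf + rho_m*(1-Vf) = 1.7*0.63 + 1.2*0.37 = 1.515 g/cm^3

1.515 g/cm^3


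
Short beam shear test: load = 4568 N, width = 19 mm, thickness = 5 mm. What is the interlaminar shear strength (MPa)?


ILSS = 3F/(4bh) = 3*4568/(4*19*5) = 36.06 MPa

36.06 MPa


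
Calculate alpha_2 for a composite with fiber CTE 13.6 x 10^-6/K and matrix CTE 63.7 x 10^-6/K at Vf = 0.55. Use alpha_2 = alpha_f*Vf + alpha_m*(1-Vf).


alpha_2 = alpha_f*Vf + alpha_m*(1-Vf) = 13.6*0.55 + 63.7*0.45 = 36.1 x 10^-6/K

36.1 x 10^-6/K


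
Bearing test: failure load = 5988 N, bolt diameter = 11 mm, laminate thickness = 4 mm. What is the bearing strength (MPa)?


sigma_br = F/(d*h) = 5988/(11*4) = 136.1 MPa

136.1 MPa


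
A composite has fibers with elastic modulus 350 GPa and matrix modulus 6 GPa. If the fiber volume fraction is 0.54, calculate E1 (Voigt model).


E1 = Ef*Vf + Em*(1-Vf) = 350*0.54 + 6*0.46 = 191.76 GPa

191.76 GPa


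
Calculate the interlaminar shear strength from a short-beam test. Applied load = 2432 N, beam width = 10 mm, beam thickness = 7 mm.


ILSS = 3F/(4bh) = 3*2432/(4*10*7) = 26.06 MPa

26.06 MPa


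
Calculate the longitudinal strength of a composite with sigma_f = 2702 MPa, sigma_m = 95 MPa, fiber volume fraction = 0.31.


sigma_1 = sigma_f*Vf + sigma_m*(1-Vf) = 2702*0.31 + 95*0.69 = 903.2 MPa

903.2 MPa


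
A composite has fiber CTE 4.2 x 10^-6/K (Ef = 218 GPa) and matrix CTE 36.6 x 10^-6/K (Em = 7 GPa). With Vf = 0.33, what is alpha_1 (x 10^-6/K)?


E1 = Ef*Vf + Em*(1-Vf) = 76.63
alpha_1 = (alpha_f*Ef*Vf + alpha_m*Em*(1-Vf))/E1 = 6.18 x 10^-6/K

6.18 x 10^-6/K


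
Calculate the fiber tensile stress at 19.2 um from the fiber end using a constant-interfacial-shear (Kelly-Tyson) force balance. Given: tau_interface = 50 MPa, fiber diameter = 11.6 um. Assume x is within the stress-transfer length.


Force balance: sigma_f * (pi*d^2/4) = tau * (pi*d) * x  ->  sigma_f = 4 * tau * x / d
sigma_f = 4 * 50 * 19.2 / 11.6 = 331.0 MPa

331.0 MPa


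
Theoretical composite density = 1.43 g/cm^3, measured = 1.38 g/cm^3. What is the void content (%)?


Void% = (rho_theo - rho_actual)/rho_theo * 100 = (1.43 - 1.38)/1.43 * 100 = 3.5%

3.5%


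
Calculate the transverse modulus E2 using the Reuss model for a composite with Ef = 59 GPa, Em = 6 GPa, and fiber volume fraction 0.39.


1/E2 = Vf/Ef + (1-Vf)/Em = 0.39/59 + 0.61/6
E2 = 9.24 GPa

9.24 GPa


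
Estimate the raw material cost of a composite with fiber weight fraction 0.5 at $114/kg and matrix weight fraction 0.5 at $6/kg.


Cost = cost_f*Wf + cost_m*Wm = 114*0.5 + 6*0.5 = $60.0/kg

$60.0/kg


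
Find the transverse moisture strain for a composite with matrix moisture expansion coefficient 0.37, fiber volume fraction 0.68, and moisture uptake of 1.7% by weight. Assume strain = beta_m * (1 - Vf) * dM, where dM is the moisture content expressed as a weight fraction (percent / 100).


dM = 1.7/100 = 0.017
strain = beta_m * (1-Vf) * dM = 0.37 * 0.32 * 0.017 = 0.0020128

0.0020128


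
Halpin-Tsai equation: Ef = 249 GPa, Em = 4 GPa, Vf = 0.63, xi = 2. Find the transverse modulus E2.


eta = (Ef/Em - 1)/(Ef/Em + xi) = (62.25 - 1)/(62.25 + 2) = 0.9533
E2 = Em*(1+xi*eta*Vf)/(1-eta*Vf) = 22.04 GPa

22.04 GPa


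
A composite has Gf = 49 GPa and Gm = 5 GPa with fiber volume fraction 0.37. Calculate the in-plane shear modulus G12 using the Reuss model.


1/G12 = Vf/Gf + (1-Vf)/Gm = 0.37/49 + 0.63/5
G12 = 7.49 GPa

7.49 GPa


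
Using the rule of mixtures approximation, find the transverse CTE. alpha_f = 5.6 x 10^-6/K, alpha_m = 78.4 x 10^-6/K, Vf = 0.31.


alpha_2 = alpha_f*Vf + alpha_m*(1-Vf) = 5.6*0.31 + 78.4*0.69 = 55.8 x 10^-6/K

55.8 x 10^-6/K


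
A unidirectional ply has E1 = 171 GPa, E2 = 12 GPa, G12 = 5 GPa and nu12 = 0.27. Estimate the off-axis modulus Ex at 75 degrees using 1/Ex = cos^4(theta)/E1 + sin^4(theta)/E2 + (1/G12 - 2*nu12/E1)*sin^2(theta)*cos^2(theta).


cos^4(75) = 0.004487, sin^4(75) = 0.870513, sin^2(75)*cos^2(75) = 0.0625
1/G12 - 2*nu12/E1 = 1/5 - 2*0.27/171 = 0.196842 GPa^-1
1/Ex = 0.004487/171 + 0.870513/12 + 0.196842*0.0625 = 0.0848716 GPa^-1
Ex = 11.78 GPa

11.78 GPa


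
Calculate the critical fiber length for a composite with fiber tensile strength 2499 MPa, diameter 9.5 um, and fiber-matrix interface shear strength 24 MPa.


Lc = sigma_f * d / (2 * tau_i) = 2499 * 9.5 / (2 * 24) = 494.6 um

494.6 um


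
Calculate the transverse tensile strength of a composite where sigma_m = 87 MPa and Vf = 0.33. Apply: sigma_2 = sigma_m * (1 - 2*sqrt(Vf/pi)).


factor = 1 - 2*sqrt(0.33/pi) = 0.3518
sigma_2 = 87 * 0.3518 = 30.61 MPa

30.61 MPa


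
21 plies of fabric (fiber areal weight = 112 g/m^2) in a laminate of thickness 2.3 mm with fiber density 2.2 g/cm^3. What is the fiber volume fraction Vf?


Vf = n * FAW / (rho_f * h * 1000) = 21 * 112 / (2.2 * 2.3 * 1000) = 0.4648

0.4648


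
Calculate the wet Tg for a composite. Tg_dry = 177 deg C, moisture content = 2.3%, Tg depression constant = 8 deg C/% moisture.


Tg_wet = Tg_dry - k*moisture = 177 - 8*2.3 = 158.6 deg C

158.6 deg C


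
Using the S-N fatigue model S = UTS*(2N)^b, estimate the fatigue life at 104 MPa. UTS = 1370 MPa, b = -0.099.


N = 0.5 * (S/UTS)^(1/b) = 0.5 * (104/1370)^(1/-0.099) = 1.0208e+11 cycles

1.0208e+11 cycles


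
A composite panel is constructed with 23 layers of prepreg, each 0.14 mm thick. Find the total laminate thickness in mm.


h = n * t_ply = 23 * 0.14 = 3.22 mm

3.22 mm


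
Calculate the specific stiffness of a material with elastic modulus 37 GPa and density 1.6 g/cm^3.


Specific stiffness = E/rho = 37/1.6 = 23.1 GPa/(g/cm^3)

23.1 GPa/(g/cm^3)


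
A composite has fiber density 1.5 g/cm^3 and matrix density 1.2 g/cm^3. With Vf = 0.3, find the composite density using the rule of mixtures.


rho_c = rho_f*Vf + rho_m*(1-Vf) = 1.5*0.3 + 1.2*0.7 = 1.29 g/cm^3

1.29 g/cm^3


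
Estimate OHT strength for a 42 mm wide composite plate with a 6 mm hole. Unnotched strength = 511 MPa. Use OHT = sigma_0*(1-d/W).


OHT = sigma_0*(1-d/W) = 511*(1-6/42) = 438.0 MPa

438.0 MPa


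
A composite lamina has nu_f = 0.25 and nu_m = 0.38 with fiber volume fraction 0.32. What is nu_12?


nu_12 = nu_f*Vf + nu_m*(1-Vf) = 0.25*0.32 + 0.38*0.68 = 0.3384

0.3384


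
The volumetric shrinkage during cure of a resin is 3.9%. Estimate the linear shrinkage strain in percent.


Linear shrinkage ≈ vol_shrink/3 = 3.9/3 = 1.3%

1.3%


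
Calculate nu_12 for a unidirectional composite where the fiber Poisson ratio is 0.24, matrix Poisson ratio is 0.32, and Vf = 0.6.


nu_12 = nu_f*Vf + nu_m*(1-Vf) = 0.24*0.6 + 0.32*0.4 = 0.272

0.272


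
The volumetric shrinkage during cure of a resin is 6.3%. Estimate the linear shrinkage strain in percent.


Linear shrinkage ≈ vol_shrink/3 = 6.3/3 = 2.1%

2.1%


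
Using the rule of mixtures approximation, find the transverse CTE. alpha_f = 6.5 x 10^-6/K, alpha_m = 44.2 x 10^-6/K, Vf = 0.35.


alpha_2 = alpha_f*Vf + alpha_m*(1-Vf) = 6.5*0.35 + 44.2*0.65 = 31.0 x 10^-6/K

31.0 x 10^-6/K


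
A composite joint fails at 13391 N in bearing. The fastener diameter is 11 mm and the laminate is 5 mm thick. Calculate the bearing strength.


sigma_br = F/(d*h) = 13391/(11*5) = 243.5 MPa

243.5 MPa


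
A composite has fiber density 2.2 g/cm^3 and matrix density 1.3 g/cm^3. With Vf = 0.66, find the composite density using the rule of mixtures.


rho_c = rho_f*Vf + rho_m*(1-Vf) = 2.2*0.66 + 1.3*0.34 = 1.894 g/cm^3

1.894 g/cm^3


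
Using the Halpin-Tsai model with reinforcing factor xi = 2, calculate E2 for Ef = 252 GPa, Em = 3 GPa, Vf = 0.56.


eta = (Ef/Em - 1)/(Ef/Em + xi) = (84.0 - 1)/(84.0 + 2) = 0.9651
E2 = Em*(1+xi*eta*Vf)/(1-eta*Vf) = 13.59 GPa

13.59 GPa


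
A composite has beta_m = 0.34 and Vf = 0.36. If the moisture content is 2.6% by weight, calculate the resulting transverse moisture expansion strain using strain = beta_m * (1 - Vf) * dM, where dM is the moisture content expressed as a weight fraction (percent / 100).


dM = 2.6/100 = 0.026
strain = beta_m * (1-Vf) * dM = 0.34 * 0.64 * 0.026 = 0.0056576

0.0056576


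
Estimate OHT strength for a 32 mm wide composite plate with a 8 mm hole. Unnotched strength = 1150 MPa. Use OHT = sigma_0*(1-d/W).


OHT = sigma_0*(1-d/W) = 1150*(1-8/32) = 862.5 MPa

862.5 MPa


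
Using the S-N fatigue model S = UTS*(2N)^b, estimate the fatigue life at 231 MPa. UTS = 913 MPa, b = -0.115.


N = 0.5 * (S/UTS)^(1/b) = 0.5 * (231/913)^(1/-0.115) = 77454.4734 cycles

77454.4734 cycles


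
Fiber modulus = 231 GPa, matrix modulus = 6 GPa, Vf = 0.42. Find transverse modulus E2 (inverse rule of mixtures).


1/E2 = Vf/Ef + (1-Vf)/Em = 0.42/231 + 0.58/6
E2 = 10.15 GPa

10.15 GPa


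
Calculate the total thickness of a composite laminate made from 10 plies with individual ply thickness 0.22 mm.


h = n * t_ply = 10 * 0.22 = 2.2 mm

2.2 mm


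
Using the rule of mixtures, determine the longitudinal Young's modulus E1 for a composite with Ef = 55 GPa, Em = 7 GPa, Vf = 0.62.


E1 = Ef*Vf + Em*(1-Vf) = 55*0.62 + 7*0.38 = 36.76 GPa

36.76 GPa


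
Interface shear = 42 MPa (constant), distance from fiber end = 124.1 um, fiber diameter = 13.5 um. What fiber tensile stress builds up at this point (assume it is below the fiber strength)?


Force balance: sigma_f * (pi*d^2/4) = tau * (pi*d) * x  ->  sigma_f = 4 * tau * x / d
sigma_f = 4 * 42 * 124.1 / 13.5 = 1544.4 MPa

1544.4 MPa


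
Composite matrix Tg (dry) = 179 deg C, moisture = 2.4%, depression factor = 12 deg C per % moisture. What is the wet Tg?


Tg_wet = Tg_dry - k*moisture = 179 - 12*2.4 = 150.2 deg C

150.2 deg C


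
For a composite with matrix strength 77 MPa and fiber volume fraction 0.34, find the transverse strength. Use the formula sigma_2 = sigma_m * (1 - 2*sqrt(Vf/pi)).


factor = 1 - 2*sqrt(0.34/pi) = 0.342
sigma_2 = 77 * 0.342 = 26.34 MPa

26.34 MPa


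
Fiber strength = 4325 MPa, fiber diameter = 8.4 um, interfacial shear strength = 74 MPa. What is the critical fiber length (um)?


Lc = sigma_f * d / (2 * tau_i) = 4325 * 8.4 / (2 * 74) = 245.5 um

245.5 um


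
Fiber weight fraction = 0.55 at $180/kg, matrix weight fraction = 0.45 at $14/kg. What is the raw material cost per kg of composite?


Cost = cost_f*Wf + cost_m*Wm = 180*0.55 + 14*0.45 = $105.3/kg

$105.3/kg


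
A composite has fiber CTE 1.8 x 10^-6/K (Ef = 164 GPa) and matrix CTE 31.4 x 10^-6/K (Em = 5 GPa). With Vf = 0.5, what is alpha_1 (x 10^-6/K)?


E1 = Ef*Vf + Em*(1-Vf) = 84.5
alpha_1 = (alpha_f*Ef*Vf + alpha_m*Em*(1-Vf))/E1 = 2.68 x 10^-6/K

2.68 x 10^-6/K


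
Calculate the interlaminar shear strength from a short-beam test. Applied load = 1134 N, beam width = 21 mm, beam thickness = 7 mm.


ILSS = 3F/(4bh) = 3*1134/(4*21*7) = 5.79 MPa

5.79 MPa


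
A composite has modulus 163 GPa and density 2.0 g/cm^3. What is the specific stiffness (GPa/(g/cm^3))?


Specific stiffness = E/rho = 163/2.0 = 81.5 GPa/(g/cm^3)

81.5 GPa/(g/cm^3)


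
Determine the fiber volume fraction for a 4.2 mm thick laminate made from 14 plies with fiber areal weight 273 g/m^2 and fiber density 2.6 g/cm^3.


Vf = n * FAW / (rho_f * h * 1000) = 14 * 273 / (2.6 * 4.2 * 1000) = 0.35

0.35


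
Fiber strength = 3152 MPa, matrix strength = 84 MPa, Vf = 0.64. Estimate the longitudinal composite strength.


sigma_1 = sigma_f*Vf + sigma_m*(1-Vf) = 3152*0.64 + 84*0.36 = 2047.5 MPa

2047.5 MPa


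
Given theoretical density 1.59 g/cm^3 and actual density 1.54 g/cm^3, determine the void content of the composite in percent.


Void% = (rho_theo - rho_actual)/rho_theo * 100 = (1.59 - 1.54)/1.59 * 100 = 3.14%

3.14%


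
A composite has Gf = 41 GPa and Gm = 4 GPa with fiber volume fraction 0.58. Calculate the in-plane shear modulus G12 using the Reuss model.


1/G12 = Vf/Gf + (1-Vf)/Gm = 0.58/41 + 0.42/4
G12 = 8.39 GPa

8.39 GPa


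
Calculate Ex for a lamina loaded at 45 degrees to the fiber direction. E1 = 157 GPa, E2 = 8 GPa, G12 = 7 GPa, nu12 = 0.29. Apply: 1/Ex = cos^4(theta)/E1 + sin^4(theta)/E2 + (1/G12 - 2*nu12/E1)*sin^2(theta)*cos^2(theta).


cos^4(45) = 0.25, sin^4(45) = 0.25, sin^2(45)*cos^2(45) = 0.25
1/G12 - 2*nu12/E1 = 1/7 - 2*0.29/157 = 0.139163 GPa^-1
1/Ex = 0.25/157 + 0.25/8 + 0.139163*0.25 = 0.0676331 GPa^-1
Ex = 14.79 GPa

14.79 GPa


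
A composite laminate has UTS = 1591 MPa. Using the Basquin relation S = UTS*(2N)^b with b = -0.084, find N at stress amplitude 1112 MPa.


N = 0.5 * (S/UTS)^(1/b) = 0.5 * (1112/1591)^(1/-0.084) = 35.5581 cycles

35.5581 cycles


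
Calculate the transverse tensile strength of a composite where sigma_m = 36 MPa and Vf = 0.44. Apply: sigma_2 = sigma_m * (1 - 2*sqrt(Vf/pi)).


factor = 1 - 2*sqrt(0.44/pi) = 0.2515
sigma_2 = 36 * 0.2515 = 9.05 MPa

9.05 MPa


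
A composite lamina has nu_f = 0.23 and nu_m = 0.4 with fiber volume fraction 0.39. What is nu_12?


nu_12 = nu_f*Vf + nu_m*(1-Vf) = 0.23*0.39 + 0.4*0.61 = 0.3337

0.3337


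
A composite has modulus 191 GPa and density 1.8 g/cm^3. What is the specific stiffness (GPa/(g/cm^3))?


Specific stiffness = E/rho = 191/1.8 = 106.1 GPa/(g/cm^3)

106.1 GPa/(g/cm^3)


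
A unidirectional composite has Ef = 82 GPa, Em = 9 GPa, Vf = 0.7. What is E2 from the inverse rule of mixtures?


1/E2 = Vf/Ef + (1-Vf)/Em = 0.7/82 + 0.3/9
E2 = 23.88 GPa

23.88 GPa


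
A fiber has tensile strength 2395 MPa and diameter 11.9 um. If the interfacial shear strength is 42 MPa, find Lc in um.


Lc = sigma_f * d / (2 * tau_i) = 2395 * 11.9 / (2 * 42) = 339.3 um

339.3 um


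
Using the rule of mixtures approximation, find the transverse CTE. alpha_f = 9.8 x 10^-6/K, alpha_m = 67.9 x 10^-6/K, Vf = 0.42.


alpha_2 = alpha_f*Vf + alpha_m*(1-Vf) = 9.8*0.42 + 67.9*0.58 = 43.5 x 10^-6/K

43.5 x 10^-6/K


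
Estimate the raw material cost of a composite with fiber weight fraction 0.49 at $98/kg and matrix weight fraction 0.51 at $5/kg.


Cost = cost_f*Wf + cost_m*Wm = 98*0.49 + 5*0.51 = $50.57/kg

$50.57/kg


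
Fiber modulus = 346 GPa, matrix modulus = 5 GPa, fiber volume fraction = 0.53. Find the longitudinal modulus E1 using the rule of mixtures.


E1 = Ef*Vf + Em*(1-Vf) = 346*0.53 + 5*0.47 = 185.73 GPa

185.73 GPa


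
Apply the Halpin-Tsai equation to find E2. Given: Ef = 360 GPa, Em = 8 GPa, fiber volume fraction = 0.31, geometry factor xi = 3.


eta = (Ef/Em - 1)/(Ef/Em + xi) = (45.0 - 1)/(45.0 + 3) = 0.9167
E2 = Em*(1+xi*eta*Vf)/(1-eta*Vf) = 20.7 GPa

20.7 GPa


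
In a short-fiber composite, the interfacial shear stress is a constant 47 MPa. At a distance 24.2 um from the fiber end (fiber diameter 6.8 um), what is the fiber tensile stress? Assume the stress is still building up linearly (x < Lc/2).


Force balance: sigma_f * (pi*d^2/4) = tau * (pi*d) * x  ->  sigma_f = 4 * tau * x / d
sigma_f = 4 * 47 * 24.2 / 6.8 = 669.1 MPa

669.1 MPa


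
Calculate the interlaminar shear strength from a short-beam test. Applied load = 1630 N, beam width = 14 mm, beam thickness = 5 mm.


ILSS = 3F/(4bh) = 3*1630/(4*14*5) = 17.46 MPa

17.46 MPa


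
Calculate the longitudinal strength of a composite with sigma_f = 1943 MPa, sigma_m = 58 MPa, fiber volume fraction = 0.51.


sigma_1 = sigma_f*Vf + sigma_m*(1-Vf) = 1943*0.51 + 58*0.49 = 1019.4 MPa

1019.4 MPa


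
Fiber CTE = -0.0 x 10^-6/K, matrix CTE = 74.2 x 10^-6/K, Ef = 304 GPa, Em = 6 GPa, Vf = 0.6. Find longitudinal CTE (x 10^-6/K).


E1 = Ef*Vf + Em*(1-Vf) = 184.8
alpha_1 = (alpha_f*Ef*Vf + alpha_m*Em*(1-Vf))/E1 = 0.96 x 10^-6/K

0.96 x 10^-6/K


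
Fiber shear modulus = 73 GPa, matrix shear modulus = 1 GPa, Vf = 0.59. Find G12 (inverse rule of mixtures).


1/G12 = Vf/Gf + (1-Vf)/Gm = 0.59/73 + 0.41/1
G12 = 2.39 GPa

2.39 GPa


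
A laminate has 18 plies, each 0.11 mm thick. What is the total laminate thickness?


h = n * t_ply = 18 * 0.11 = 1.98 mm

1.98 mm


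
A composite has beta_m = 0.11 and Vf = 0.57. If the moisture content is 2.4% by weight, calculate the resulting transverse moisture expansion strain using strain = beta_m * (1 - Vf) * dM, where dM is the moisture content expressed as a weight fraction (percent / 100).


dM = 2.4/100 = 0.024
strain = beta_m * (1-Vf) * dM = 0.11 * 0.43 * 0.024 = 0.0011352

0.0011352


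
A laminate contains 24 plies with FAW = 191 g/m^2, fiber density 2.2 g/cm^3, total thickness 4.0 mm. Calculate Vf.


Vf = n * FAW / (rho_f * h * 1000) = 24 * 191 / (2.2 * 4.0 * 1000) = 0.5209

0.5209


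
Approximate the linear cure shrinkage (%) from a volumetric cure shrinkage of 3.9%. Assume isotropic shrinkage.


Linear shrinkage ≈ vol_shrink/3 = 3.9/3 = 1.3%

1.3%


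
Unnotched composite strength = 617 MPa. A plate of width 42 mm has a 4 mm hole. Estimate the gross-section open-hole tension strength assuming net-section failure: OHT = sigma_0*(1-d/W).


OHT = sigma_0*(1-d/W) = 617*(1-4/42) = 558.2 MPa

558.2 MPa


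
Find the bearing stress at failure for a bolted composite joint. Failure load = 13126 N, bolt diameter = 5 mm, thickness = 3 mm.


sigma_br = F/(d*h) = 13126/(5*3) = 875.1 MPa

875.1 MPa


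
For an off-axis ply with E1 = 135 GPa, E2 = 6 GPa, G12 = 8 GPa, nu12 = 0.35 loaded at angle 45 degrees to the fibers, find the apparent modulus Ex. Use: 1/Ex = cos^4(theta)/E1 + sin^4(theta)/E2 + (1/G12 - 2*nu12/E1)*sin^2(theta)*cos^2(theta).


cos^4(45) = 0.25, sin^4(45) = 0.25, sin^2(45)*cos^2(45) = 0.25
1/G12 - 2*nu12/E1 = 1/8 - 2*0.35/135 = 0.119815 GPa^-1
1/Ex = 0.25/135 + 0.25/6 + 0.119815*0.25 = 0.0734722 GPa^-1
Ex = 13.61 GPa

13.61 GPa


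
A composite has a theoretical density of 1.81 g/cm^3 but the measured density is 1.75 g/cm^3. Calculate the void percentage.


Void% = (rho_theo - rho_actual)/rho_theo * 100 = (1.81 - 1.75)/1.81 * 100 = 3.31%

3.31%


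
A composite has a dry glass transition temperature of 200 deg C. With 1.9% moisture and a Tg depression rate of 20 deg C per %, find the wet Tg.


Tg_wet = Tg_dry - k*moisture = 200 - 20*1.9 = 162.0 deg C

162.0 deg C


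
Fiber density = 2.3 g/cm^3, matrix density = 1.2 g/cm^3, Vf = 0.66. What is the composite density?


rho_c = rho_f*Vf + rho_m*(1-Vf) = 2.3*0.66 + 1.2*0.34 = 1.926 g/cm^3

1.926 g/cm^3


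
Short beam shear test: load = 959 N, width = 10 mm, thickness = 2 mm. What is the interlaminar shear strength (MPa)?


ILSS = 3F/(4bh) = 3*959/(4*10*2) = 35.96 MPa

35.96 MPa


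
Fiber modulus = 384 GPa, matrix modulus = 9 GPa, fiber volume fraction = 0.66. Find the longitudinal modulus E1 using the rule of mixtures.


E1 = Ef*Vf + Em*(1-Vf) = 384*0.66 + 9*0.34 = 256.5 GPa

256.5 GPa


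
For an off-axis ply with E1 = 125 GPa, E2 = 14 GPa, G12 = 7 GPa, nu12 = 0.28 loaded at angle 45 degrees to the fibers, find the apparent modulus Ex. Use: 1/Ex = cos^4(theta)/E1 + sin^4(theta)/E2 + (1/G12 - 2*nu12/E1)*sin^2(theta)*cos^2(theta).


cos^4(45) = 0.25, sin^4(45) = 0.25, sin^2(45)*cos^2(45) = 0.25
1/G12 - 2*nu12/E1 = 1/7 - 2*0.28/125 = 0.138377 GPa^-1
1/Ex = 0.25/125 + 0.25/14 + 0.138377*0.25 = 0.0544514 GPa^-1
Ex = 18.36 GPa

18.36 GPa


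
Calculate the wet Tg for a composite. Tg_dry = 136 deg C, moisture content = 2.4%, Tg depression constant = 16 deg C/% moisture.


Tg_wet = Tg_dry - k*moisture = 136 - 16*2.4 = 97.6 deg C

97.6 deg C


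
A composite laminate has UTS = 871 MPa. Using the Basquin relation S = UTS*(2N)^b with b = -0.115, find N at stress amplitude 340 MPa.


N = 0.5 * (S/UTS)^(1/b) = 0.5 * (340/871)^(1/-0.115) = 1784.3708 cycles

1784.3708 cycles


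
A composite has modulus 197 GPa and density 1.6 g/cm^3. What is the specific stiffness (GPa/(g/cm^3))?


Specific stiffness = E/rho = 197/1.6 = 123.1 GPa/(g/cm^3)

123.1 GPa/(g/cm^3)


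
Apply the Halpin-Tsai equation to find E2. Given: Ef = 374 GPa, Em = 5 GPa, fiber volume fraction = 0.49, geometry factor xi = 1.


eta = (Ef/Em - 1)/(Ef/Em + xi) = (74.8 - 1)/(74.8 + 1) = 0.9736
E2 = Em*(1+xi*eta*Vf)/(1-eta*Vf) = 14.12 GPa

14.12 GPa


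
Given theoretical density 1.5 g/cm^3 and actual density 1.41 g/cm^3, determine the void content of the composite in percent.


Void% = (rho_theo - rho_actual)/rho_theo * 100 = (1.5 - 1.41)/1.5 * 100 = 6.0%

6.0%


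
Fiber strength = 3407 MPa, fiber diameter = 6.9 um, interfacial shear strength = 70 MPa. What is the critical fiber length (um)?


Lc = sigma_f * d / (2 * tau_i) = 3407 * 6.9 / (2 * 70) = 167.9 um

167.9 um


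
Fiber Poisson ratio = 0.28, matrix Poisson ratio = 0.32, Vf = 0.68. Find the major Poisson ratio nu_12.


nu_12 = nu_f*Vf + nu_m*(1-Vf) = 0.28*0.68 + 0.32*0.32 = 0.2928

0.2928


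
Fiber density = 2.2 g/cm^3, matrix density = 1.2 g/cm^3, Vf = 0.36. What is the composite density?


rho_c = rho_f*Vf + rho_m*(1-Vf) = 2.2*0.36 + 1.2*0.64 = 1.56 g/cm^3

1.56 g/cm^3


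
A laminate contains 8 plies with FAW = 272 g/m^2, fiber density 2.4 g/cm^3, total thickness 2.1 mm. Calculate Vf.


Vf = n * FAW / (rho_f * h * 1000) = 8 * 272 / (2.4 * 2.1 * 1000) = 0.4317

0.4317


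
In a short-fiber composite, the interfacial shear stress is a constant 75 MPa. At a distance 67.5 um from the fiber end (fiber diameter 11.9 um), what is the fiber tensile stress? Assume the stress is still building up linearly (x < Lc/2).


Force balance: sigma_f * (pi*d^2/4) = tau * (pi*d) * x  ->  sigma_f = 4 * tau * x / d
sigma_f = 4 * 75 * 67.5 / 11.9 = 1701.7 MPa

1701.7 MPa


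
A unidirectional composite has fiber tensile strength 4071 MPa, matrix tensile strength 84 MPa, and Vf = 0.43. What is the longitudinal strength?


sigma_1 = sigma_f*Vf + sigma_m*(1-Vf) = 4071*0.43 + 84*0.57 = 1798.4 MPa

1798.4 MPa


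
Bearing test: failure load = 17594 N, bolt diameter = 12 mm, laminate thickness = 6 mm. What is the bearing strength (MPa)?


sigma_br = F/(d*h) = 17594/(12*6) = 244.4 MPa

244.4 MPa


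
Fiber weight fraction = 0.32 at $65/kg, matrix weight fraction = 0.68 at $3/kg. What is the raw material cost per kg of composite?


Cost = cost_f*Wf + cost_m*Wm = 65*0.32 + 3*0.68 = $22.84/kg

$22.84/kg


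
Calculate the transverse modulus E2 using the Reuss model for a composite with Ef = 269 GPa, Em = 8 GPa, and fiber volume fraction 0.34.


1/E2 = Vf/Ef + (1-Vf)/Em = 0.34/269 + 0.66/8
E2 = 11.94 GPa

11.94 GPa
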